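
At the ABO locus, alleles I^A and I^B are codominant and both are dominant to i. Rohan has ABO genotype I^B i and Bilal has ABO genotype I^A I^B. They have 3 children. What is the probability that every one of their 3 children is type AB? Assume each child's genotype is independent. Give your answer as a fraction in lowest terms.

ABO cross I^B i × I^A I^B → 1/4 A, 1/2 B, 1/4 AB.
So P(type AB) = 1/4 per child.
All 3 independent: (1/4)^3 = 1/64.

1/64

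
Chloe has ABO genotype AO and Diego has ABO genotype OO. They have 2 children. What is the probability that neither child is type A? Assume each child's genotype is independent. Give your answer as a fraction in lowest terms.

ABO cross AO × OO → 1/2 O, 1/2 A.
So P(type A) = 1/2 per child.
P(not type A) = 1/2 for one child; (1/2)^2 = 1/4.

1/4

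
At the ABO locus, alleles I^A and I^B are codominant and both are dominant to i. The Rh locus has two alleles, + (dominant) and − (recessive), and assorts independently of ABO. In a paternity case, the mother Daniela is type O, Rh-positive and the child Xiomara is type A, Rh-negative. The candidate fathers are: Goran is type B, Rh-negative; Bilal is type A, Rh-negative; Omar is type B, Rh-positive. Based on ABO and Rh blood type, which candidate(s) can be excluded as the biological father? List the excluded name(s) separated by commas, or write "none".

Goran, Omar

A candidate is excluded only if no genotype consistent with his phenotype could produce a type A, Rh-negative child with a type O, Rh-positive mother.
Goran (type B, Rh-): no genotype consistent with that phenotype can produce a type-A Rh- child with a type-O mother.
Omar (type B, Rh+): no genotype consistent with that phenotype can produce a type-A Rh- child with a type-O mother.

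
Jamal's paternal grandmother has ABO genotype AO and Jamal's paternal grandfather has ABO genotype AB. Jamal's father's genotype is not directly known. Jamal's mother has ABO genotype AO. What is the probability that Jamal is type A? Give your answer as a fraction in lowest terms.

Jamal's father's ABO genotype from AO × AB: 1/4 AA, 1/4 AB, 1/4 AO, 1/4 BO.
Crossing each possibility with the mother AO and summing P(type A): 1/4·1 + 1/4·1/2 + 1/4·3/4 + 1/4·1/4 = 5/8.

5/8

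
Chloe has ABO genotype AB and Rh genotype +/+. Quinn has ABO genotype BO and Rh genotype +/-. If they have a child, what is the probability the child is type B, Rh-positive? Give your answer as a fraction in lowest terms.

ABO cross AB × BO → offspring phenotypes: 1/4 A, 1/2 B, 1/4 AB.
Rh cross +/+ × +/- → 1 Rh+.
Independent loci: P(type B, Rh-positive) = 1/2 × 1 = 1/2.

1/2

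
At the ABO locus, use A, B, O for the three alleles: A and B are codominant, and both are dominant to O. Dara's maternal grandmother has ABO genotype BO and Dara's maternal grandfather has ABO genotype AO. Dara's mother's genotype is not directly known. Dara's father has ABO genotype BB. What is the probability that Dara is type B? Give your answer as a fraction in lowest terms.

Dara's mother's ABO genotype from BO × AO: 1/4 AB, 1/4 AO, 1/4 BO, 1/4 OO.
Crossing each possibility with the father BB and summing P(type B): 1/4·1/2 + 1/4·1/2 + 1/4·1 + 1/4·1 = 3/4.

3/4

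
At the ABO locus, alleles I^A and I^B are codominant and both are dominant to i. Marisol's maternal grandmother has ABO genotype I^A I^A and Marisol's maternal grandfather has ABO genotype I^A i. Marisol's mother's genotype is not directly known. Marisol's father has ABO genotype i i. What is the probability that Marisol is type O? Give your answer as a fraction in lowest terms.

Marisol's mother's ABO genotype from I^A I^A × I^A i: 1/2 I^A I^A, 1/2 I^A i.
Crossing each possibility with the father i i and summing P(type O): 1/2·0 + 1/2·1/2 = 1/4.

1/4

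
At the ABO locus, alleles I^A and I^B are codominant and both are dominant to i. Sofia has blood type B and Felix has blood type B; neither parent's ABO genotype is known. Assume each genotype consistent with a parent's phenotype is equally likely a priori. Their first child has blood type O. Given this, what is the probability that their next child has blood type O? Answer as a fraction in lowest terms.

1/4

Possible genotypes: Sofia ∈ {I^B I^B, I^B i}; Felix ∈ {I^B I^B, I^B i}.
Weight each parental genotype pair by prior × P(type-O child):
  I^B i × I^B i: posterior weight 1; P(next child type O) = 1/4.
Weighted sum = 1/4.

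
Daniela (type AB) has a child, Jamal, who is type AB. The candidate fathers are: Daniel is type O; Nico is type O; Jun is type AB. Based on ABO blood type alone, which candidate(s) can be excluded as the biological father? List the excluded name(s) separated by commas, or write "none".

A candidate is excluded only if no genotype consistent with his phenotype could produce a type AB child with a type AB mother.
Daniel (type O): no genotype consistent with that phenotype can produce a type-AB child with a type-AB mother.
Nico (type O): no genotype consistent with that phenotype can produce a type-AB child with a type-AB mother.

Daniel, Nico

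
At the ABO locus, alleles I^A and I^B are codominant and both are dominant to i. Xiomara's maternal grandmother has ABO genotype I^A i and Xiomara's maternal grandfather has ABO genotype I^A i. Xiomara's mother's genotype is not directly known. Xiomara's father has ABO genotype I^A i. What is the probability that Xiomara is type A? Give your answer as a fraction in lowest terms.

Xiomara's mother's ABO genotype from I^A i × I^A i: 1/4 I^A I^A, 1/2 I^A i, 1/4 i i.
Crossing each possibility with the father I^A i and summing P(type A): 1/4·1 + 1/2·3/4 + 1/4·1/2 = 3/4.

3/4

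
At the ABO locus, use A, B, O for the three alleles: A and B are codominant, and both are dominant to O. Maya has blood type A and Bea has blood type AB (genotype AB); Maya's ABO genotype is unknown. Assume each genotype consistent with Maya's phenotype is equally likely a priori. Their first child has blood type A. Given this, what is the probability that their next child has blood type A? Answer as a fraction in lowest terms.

Possible genotypes: Maya ∈ {AA, AO}; Bea ∈ {AB}.
Weight each parental genotype pair by prior × P(type-A child):
  AA × AB: posterior weight 1/2; P(next child type A) = 1/2.
  AO × AB: posterior weight 1/2; P(next child type A) = 1/2.
Weighted sum = 1/2.

1/2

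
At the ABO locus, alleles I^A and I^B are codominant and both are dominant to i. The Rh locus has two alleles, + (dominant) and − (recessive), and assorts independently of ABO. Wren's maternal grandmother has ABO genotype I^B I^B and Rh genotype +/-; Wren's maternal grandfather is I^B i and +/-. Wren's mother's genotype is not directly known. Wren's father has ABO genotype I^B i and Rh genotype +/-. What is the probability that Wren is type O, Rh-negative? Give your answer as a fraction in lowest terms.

Wren's mother's ABO genotype from I^B I^B × I^B i: 1/2 I^B I^B, 1/2 I^B i.
Crossing each possibility with the father I^B i and summing P(type O): 1/2·0 + 1/2·1/4 = 1/8.
Similarly for Rh via the mother's Rh distribution: P(Rh-) = 1/4.
Independent loci: 1/8 × 1/4 = 1/32.

1/32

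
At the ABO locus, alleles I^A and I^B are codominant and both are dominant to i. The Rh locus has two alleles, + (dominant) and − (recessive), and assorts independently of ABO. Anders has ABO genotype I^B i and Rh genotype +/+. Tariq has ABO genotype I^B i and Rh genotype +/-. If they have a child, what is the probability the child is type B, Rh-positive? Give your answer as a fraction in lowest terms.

ABO cross I^B i × I^B i → offspring phenotypes: 1/4 O, 3/4 B.
Rh cross +/+ × +/- → 1 Rh+.
Independent loci: P(type B, Rh-positive) = 3/4 × 1 = 3/4.

3/4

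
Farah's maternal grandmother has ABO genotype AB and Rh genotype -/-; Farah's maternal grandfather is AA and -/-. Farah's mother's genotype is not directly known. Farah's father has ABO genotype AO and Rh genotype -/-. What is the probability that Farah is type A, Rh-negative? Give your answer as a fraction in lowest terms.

Farah's mother's ABO genotype from AB × AA: 1/2 AA, 1/2 AB.
Crossing each possibility with the father AO and summing P(type A): 1/2·1 + 1/2·1/2 = 3/4.
Similarly for Rh via the mother's Rh distribution: P(Rh-) = 1.
Independent loci: 3/4 × 1 = 3/4.

3/4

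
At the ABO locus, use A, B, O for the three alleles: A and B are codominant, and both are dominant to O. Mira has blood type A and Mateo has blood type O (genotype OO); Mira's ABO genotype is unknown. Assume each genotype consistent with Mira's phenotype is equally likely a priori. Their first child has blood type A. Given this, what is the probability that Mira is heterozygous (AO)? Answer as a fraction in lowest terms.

1/3

Possible genotypes: Mira ∈ {AA, AO}; Mateo ∈ {OO}.
Weight each parental genotype pair by prior × P(type-A child):
  AA × OO: posterior weight 2/3.
  AO × OO: posterior weight 1/3.
Sum the posterior weight over pairs where Mira is AO: 1/3.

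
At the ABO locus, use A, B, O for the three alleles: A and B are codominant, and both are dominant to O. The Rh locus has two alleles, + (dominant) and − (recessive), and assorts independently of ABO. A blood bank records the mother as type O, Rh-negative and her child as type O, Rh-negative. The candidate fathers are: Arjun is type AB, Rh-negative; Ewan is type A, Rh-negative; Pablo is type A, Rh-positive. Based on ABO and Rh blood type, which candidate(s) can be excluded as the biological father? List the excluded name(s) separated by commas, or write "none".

Arjun

A candidate is excluded only if no genotype consistent with his phenotype could produce a type O, Rh-negative child with a type O, Rh-negative mother.
Arjun (type AB, Rh-): no genotype consistent with that phenotype can produce a type-O Rh- child with a type-O mother.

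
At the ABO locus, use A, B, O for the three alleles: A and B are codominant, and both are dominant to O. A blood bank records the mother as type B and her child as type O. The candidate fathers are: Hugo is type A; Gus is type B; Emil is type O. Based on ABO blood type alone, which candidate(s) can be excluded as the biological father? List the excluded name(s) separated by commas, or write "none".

none

A candidate is excluded only if no genotype consistent with his phenotype could produce a type O child with a type B mother.
Every candidate has at least one consistent genotype combination, so none can be excluded.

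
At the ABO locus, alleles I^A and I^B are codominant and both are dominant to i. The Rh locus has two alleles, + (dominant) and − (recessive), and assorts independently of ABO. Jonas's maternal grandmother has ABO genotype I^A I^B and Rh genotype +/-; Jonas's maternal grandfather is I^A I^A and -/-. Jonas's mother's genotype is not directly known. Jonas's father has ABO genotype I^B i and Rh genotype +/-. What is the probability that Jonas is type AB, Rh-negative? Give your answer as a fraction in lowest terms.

9/64

Jonas's mother's ABO genotype from I^A I^B × I^A I^A: 1/2 I^A I^A, 1/2 I^A I^B.
Crossing each possibility with the father I^B i and summing P(type AB): 1/2·1/2 + 1/2·1/4 = 3/8.
Similarly for Rh via the mother's Rh distribution: P(Rh-) = 3/8.
Independent loci: 3/8 × 3/8 = 9/64.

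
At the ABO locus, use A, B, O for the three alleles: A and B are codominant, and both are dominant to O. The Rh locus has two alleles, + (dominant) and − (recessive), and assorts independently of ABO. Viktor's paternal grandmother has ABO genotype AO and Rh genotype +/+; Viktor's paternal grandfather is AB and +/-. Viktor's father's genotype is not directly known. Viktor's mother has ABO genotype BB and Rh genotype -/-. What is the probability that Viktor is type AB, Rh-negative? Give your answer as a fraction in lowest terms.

Viktor's father's ABO genotype from AO × AB: 1/4 AA, 1/4 AB, 1/4 AO, 1/4 BO.
Crossing each possibility with the mother BB and summing P(type AB): 1/4·1 + 1/4·1/2 + 1/4·1/2 + 1/4·0 = 1/2.
Similarly for Rh via the father's Rh distribution: P(Rh-) = 1/4.
Independent loci: 1/2 × 1/4 = 1/8.

1/8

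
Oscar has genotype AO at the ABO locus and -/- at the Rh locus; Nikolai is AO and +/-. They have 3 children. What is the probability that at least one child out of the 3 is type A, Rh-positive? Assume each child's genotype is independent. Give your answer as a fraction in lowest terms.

387/512

ABO cross AO × AO → 1/4 O, 3/4 A.
Rh cross -/- × +/- → 1/2 Rh+, 1/2 Rh-; so P(type A, Rh-positive) = 3/4 × 1/2 = 3/8 per child.
P(none) = (5/8)^3 = 125/512; P(at least one) = 1 − 125/512 = 387/512.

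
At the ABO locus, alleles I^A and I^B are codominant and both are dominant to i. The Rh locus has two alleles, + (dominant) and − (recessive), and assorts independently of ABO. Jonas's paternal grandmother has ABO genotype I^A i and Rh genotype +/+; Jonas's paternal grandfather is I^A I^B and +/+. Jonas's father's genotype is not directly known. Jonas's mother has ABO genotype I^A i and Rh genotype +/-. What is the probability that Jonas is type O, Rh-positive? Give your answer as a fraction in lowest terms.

Jonas's father's ABO genotype from I^A i × I^A I^B: 1/4 I^A I^A, 1/4 I^A I^B, 1/4 I^A i, 1/4 I^B i.
Crossing each possibility with the mother I^A i and summing P(type O): 1/4·0 + 1/4·0 + 1/4·1/4 + 1/4·1/4 = 1/8.
Similarly for Rh via the father's Rh distribution: P(Rh+) = 1.
Independent loci: 1/8 × 1 = 1/8.

1/8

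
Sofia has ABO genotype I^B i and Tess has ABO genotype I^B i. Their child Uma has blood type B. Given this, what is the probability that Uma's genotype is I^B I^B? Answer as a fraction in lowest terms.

Cross I^B i × I^B i → 1/4 I^B I^B, 1/2 I^B i, 1/4 i i.
Type-B genotypes among offspring: I^B I^B (1/4), I^B i (1/2); total 3/4.
P(I^B I^B | type B) = (1/4) / (3/4) = 1/3.

1/3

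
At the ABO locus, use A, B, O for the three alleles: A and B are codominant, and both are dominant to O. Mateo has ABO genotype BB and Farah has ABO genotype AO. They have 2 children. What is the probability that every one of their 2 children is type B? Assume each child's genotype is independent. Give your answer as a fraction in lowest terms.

ABO cross BB × AO → 1/2 B, 1/2 AB.
So P(type B) = 1/2 per child.
All 2 independent: (1/2)^2 = 1/4.

1/4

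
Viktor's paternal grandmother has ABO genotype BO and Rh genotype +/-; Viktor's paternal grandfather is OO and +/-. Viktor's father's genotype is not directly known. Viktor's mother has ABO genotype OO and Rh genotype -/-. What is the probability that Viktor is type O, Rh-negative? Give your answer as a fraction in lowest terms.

3/8

Viktor's father's ABO genotype from BO × OO: 1/2 BO, 1/2 OO.
Crossing each possibility with the mother OO and summing P(type O): 1/2·1/2 + 1/2·1 = 3/4.
Similarly for Rh via the father's Rh distribution: P(Rh-) = 1/2.
Independent loci: 3/4 × 1/2 = 3/8.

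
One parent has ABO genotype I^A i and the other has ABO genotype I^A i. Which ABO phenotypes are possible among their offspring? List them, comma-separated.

Gametes from I^A i × I^A i give offspring ABO genotypes I^A I^A, I^A i, i i, i.e. phenotypes O, A.

O, A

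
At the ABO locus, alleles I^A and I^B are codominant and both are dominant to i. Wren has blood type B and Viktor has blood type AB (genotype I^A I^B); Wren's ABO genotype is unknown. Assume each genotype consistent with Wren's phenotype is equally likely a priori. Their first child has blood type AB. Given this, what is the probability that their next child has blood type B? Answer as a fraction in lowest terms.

1/2

Possible genotypes: Wren ∈ {I^B I^B, I^B i}; Viktor ∈ {I^A I^B}.
Weight each parental genotype pair by prior × P(type-AB child):
  I^B I^B × I^A I^B: posterior weight 2/3; P(next child type B) = 1/2.
  I^B i × I^A I^B: posterior weight 1/3; P(next child type B) = 1/2.
Weighted sum = 1/2.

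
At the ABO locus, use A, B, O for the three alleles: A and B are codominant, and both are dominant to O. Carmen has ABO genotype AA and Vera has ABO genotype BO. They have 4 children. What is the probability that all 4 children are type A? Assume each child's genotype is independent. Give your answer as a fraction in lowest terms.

ABO cross AA × BO → 1/2 A, 1/2 AB.
So P(type A) = 1/2 per child.
All 4 independent: (1/2)^4 = 1/16.

1/16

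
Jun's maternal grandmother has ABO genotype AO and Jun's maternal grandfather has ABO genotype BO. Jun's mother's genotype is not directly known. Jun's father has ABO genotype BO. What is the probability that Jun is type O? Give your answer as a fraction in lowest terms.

Jun's mother's ABO genotype from AO × BO: 1/4 AB, 1/4 AO, 1/4 BO, 1/4 OO.
Crossing each possibility with the father BO and summing P(type O): 1/4·0 + 1/4·1/4 + 1/4·1/4 + 1/4·1/2 = 1/4.

1/4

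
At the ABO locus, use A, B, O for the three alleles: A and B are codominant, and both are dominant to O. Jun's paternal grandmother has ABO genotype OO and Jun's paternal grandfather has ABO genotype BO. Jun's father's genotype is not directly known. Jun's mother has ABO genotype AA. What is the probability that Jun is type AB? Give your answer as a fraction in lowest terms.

1/4

Jun's father's ABO genotype from OO × BO: 1/2 BO, 1/2 OO.
Crossing each possibility with the mother AA and summing P(type AB): 1/2·1/2 + 1/2·0 = 1/4.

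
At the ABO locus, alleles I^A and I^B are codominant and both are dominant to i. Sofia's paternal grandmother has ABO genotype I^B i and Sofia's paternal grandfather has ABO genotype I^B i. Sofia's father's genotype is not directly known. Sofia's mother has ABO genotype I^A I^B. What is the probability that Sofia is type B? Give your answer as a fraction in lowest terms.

1/2

Sofia's father's ABO genotype from I^B i × I^B i: 1/4 I^B I^B, 1/2 I^B i, 1/4 i i.
Crossing each possibility with the mother I^A I^B and summing P(type B): 1/4·1/2 + 1/2·1/2 + 1/4·1/2 = 1/2.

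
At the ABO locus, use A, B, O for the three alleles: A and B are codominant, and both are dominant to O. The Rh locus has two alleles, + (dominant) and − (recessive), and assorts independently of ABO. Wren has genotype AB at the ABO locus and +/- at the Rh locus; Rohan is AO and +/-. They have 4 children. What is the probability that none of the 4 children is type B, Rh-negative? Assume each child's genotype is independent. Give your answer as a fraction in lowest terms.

50625/65536

ABO cross AB × AO → 1/2 A, 1/4 B, 1/4 AB.
Rh cross +/- × +/- → 3/4 Rh+, 1/4 Rh-; so P(type B, Rh-negative) = 1/4 × 1/4 = 1/16 per child.
P(not type B, Rh-negative) = 15/16 for one child; (15/16)^4 = 50625/65536.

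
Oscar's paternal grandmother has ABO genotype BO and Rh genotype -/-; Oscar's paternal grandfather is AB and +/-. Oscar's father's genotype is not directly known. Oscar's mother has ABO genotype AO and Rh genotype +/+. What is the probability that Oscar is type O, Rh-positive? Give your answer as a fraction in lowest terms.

1/8

Oscar's father's ABO genotype from BO × AB: 1/4 AB, 1/4 AO, 1/4 BB, 1/4 BO.
Crossing each possibility with the mother AO and summing P(type O): 1/4·0 + 1/4·1/4 + 1/4·0 + 1/4·1/4 = 1/8.
Similarly for Rh via the father's Rh distribution: P(Rh+) = 1.
Independent loci: 1/8 × 1 = 1/8.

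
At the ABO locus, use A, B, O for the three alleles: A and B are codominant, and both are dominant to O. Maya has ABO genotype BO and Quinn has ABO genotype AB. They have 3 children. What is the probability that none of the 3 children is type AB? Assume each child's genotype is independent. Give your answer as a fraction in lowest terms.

27/64

ABO cross BO × AB → 1/4 A, 1/2 B, 1/4 AB.
So P(type AB) = 1/4 per child.
P(not type AB) = 3/4 for one child; (3/4)^3 = 27/64.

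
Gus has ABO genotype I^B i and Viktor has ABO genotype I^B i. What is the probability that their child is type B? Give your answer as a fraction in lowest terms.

3/4

ABO cross I^B i × I^B i → offspring phenotypes: 1/4 O, 3/4 B.
So P(type B) = 3/4.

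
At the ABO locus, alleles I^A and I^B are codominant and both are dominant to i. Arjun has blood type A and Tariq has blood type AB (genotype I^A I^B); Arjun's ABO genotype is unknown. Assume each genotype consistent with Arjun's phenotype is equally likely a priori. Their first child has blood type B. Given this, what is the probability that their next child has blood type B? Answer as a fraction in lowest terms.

Possible genotypes: Arjun ∈ {I^A I^A, I^A i}; Tariq ∈ {I^A I^B}.
Weight each parental genotype pair by prior × P(type-B child):
  I^A i × I^A I^B: posterior weight 1; P(next child type B) = 1/4.
Weighted sum = 1/4.

1/4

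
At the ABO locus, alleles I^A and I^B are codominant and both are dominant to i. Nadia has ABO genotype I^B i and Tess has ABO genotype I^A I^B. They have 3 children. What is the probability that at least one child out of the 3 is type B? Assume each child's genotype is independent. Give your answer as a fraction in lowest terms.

7/8

ABO cross I^B i × I^A I^B → 1/4 A, 1/2 B, 1/4 AB.
So P(type B) = 1/2 per child.
P(none) = (1/2)^3 = 1/8; P(at least one) = 1 − 1/8 = 7/8.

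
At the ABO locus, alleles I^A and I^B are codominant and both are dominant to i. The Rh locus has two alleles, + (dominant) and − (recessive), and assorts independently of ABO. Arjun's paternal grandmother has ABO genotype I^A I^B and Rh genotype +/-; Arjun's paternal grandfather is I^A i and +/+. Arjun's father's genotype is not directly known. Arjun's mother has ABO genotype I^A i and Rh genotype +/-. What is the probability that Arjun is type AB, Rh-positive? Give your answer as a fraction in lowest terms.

Arjun's father's ABO genotype from I^A I^B × I^A i: 1/4 I^A I^A, 1/4 I^A I^B, 1/4 I^A i, 1/4 I^B i.
Crossing each possibility with the mother I^A i and summing P(type AB): 1/4·0 + 1/4·1/4 + 1/4·0 + 1/4·1/4 = 1/8.
Similarly for Rh via the father's Rh distribution: P(Rh+) = 7/8.
Independent loci: 1/8 × 7/8 = 7/64.

7/64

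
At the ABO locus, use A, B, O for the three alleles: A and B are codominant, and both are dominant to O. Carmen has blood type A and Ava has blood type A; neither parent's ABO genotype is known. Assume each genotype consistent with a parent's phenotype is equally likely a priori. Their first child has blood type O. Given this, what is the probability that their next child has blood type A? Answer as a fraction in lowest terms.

3/4

Possible genotypes: Carmen ∈ {AA, AO}; Ava ∈ {AA, AO}.
Weight each parental genotype pair by prior × P(type-O child):
  AO × AO: posterior weight 1; P(next child type A) = 3/4.
Weighted sum = 3/4.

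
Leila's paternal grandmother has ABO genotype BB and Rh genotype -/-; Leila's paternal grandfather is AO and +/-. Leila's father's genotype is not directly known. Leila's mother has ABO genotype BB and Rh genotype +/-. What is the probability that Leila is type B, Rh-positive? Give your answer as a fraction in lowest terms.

Leila's father's ABO genotype from BB × AO: 1/2 AB, 1/2 BO.
Crossing each possibility with the mother BB and summing P(type B): 1/2·1/2 + 1/2·1 = 3/4.
Similarly for Rh via the father's Rh distribution: P(Rh+) = 5/8.
Independent loci: 3/4 × 5/8 = 15/32.

15/32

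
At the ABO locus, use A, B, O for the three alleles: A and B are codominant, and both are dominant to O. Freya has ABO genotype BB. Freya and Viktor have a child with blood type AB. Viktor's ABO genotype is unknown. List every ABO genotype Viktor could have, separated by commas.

AA, AB, AO

For each candidate genotype of Viktor, check whether crossing it with BB can produce every observed child phenotype.
  AA → possible child types {AB} ✓
  AB → possible child types {B, AB} ✓
  AO → possible child types {B, AB} ✓
  BB → possible child types {B} ✗
  BO → possible child types {B} ✗
  OO → possible child types {B} ✗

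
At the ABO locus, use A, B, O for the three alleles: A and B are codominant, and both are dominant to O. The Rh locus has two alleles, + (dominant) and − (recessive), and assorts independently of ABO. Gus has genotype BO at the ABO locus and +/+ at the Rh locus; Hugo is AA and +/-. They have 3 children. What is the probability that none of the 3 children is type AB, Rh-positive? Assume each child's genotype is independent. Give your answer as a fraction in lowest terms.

1/8

ABO cross BO × AA → 1/2 A, 1/2 AB.
Rh cross +/+ × +/- → 1 Rh+; so P(type AB, Rh-positive) = 1/2 × 1 = 1/2 per child.
P(not type AB, Rh-positive) = 1/2 for one child; (1/2)^3 = 1/8.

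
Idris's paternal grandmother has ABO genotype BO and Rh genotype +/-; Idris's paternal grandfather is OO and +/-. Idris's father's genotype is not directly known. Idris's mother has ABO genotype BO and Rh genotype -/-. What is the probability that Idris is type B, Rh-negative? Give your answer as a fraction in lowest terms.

Idris's father's ABO genotype from BO × OO: 1/2 BO, 1/2 OO.
Crossing each possibility with the mother BO and summing P(type B): 1/2·3/4 + 1/2·1/2 = 5/8.
Similarly for Rh via the father's Rh distribution: P(Rh-) = 1/2.
Independent loci: 5/8 × 1/2 = 5/16.

5/16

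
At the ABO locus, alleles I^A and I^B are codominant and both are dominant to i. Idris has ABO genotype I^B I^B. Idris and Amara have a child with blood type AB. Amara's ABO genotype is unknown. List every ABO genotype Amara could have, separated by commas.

For each candidate genotype of Amara, check whether crossing it with I^B I^B can produce every observed child phenotype.
  I^A I^A → possible child types {AB} ✓
  I^A I^B → possible child types {B, AB} ✓
  I^A i → possible child types {B, AB} ✓
  I^B I^B → possible child types {B} ✗
  I^B i → possible child types {B} ✗
  i i → possible child types {B} ✗

I^A I^A, I^A I^B, I^A i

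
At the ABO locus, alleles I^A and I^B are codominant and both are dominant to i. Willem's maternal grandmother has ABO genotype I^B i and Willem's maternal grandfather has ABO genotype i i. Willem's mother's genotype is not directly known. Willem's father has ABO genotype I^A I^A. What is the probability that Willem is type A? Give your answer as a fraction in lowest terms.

Willem's mother's ABO genotype from I^B i × i i: 1/2 I^B i, 1/2 i i.
Crossing each possibility with the father I^A I^A and summing P(type A): 1/2·1/2 + 1/2·1 = 3/4.

3/4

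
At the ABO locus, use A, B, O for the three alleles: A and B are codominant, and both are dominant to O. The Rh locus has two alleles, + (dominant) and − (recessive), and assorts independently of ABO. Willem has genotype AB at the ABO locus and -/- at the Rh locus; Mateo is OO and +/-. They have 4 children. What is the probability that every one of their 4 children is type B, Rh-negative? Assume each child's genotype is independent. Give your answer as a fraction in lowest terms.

1/256

ABO cross AB × OO → 1/2 A, 1/2 B.
Rh cross -/- × +/- → 1/2 Rh+, 1/2 Rh-; so P(type B, Rh-negative) = 1/2 × 1/2 = 1/4 per child.
All 4 independent: (1/4)^4 = 1/256.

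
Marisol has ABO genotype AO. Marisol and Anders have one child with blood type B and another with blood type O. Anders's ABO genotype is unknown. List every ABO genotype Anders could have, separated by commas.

For each candidate genotype of Anders, check whether crossing it with AO can produce every observed child phenotype.
  AA → possible child types {A} ✗
  AB → possible child types {A, B, AB} ✗
  AO → possible child types {O, A} ✗
  BB → possible child types {B, AB} ✗
  BO → possible child types {O, A, B, AB} ✓
  OO → possible child types {O, A} ✗

BO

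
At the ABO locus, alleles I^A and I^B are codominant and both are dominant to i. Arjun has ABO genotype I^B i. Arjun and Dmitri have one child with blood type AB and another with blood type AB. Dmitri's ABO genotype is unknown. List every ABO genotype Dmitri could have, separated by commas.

I^A I^A, I^A I^B, I^A i

For each candidate genotype of Dmitri, check whether crossing it with I^B i can produce every observed child phenotype.
  I^A I^A → possible child types {A, AB} ✓
  I^A I^B → possible child types {A, B, AB} ✓
  I^A i → possible child types {O, A, B, AB} ✓
  I^B I^B → possible child types {B} ✗
  I^B i → possible child types {O, B} ✗
  i i → possible child types {O, B} ✗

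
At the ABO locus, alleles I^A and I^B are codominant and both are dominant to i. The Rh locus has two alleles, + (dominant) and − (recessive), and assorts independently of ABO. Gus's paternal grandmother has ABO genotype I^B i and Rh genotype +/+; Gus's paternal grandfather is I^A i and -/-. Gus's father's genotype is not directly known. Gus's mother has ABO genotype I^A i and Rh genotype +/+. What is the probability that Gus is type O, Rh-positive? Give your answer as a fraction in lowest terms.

Gus's father's ABO genotype from I^B i × I^A i: 1/4 I^A I^B, 1/4 I^A i, 1/4 I^B i, 1/4 i i.
Crossing each possibility with the mother I^A i and summing P(type O): 1/4·0 + 1/4·1/4 + 1/4·1/4 + 1/4·1/2 = 1/4.
Similarly for Rh via the father's Rh distribution: P(Rh+) = 1.
Independent loci: 1/4 × 1 = 1/4.

1/4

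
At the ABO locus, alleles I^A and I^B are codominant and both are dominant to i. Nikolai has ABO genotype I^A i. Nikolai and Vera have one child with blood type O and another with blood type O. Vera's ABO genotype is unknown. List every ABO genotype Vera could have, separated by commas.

For each candidate genotype of Vera, check whether crossing it with I^A i can produce every observed child phenotype.
  I^A I^A → possible child types {A} ✗
  I^A I^B → possible child types {A, B, AB} ✗
  I^A i → possible child types {O, A} ✓
  I^B I^B → possible child types {B, AB} ✗
  I^B i → possible child types {O, A, B, AB} ✓
  i i → possible child types {O, A} ✓

I^A i, I^B i, i i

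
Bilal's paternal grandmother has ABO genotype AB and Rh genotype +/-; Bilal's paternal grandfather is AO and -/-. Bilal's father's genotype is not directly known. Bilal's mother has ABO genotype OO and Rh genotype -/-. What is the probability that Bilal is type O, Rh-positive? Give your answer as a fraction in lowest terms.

1/16

Bilal's father's ABO genotype from AB × AO: 1/4 AA, 1/4 AB, 1/4 AO, 1/4 BO.
Crossing each possibility with the mother OO and summing P(type O): 1/4·0 + 1/4·0 + 1/4·1/2 + 1/4·1/2 = 1/4.
Similarly for Rh via the father's Rh distribution: P(Rh+) = 1/4.
Independent loci: 1/4 × 1/4 = 1/16.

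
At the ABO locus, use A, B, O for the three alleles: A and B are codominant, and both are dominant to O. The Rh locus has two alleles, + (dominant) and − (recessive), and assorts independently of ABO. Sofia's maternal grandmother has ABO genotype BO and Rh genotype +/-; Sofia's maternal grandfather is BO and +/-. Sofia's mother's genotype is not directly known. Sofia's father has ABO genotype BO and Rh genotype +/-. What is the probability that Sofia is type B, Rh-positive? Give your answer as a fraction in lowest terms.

9/16

Sofia's mother's ABO genotype from BO × BO: 1/4 BB, 1/2 BO, 1/4 OO.
Crossing each possibility with the father BO and summing P(type B): 1/4·1 + 1/2·3/4 + 1/4·1/2 = 3/4.
Similarly for Rh via the mother's Rh distribution: P(Rh+) = 3/4.
Independent loci: 3/4 × 3/4 = 9/16.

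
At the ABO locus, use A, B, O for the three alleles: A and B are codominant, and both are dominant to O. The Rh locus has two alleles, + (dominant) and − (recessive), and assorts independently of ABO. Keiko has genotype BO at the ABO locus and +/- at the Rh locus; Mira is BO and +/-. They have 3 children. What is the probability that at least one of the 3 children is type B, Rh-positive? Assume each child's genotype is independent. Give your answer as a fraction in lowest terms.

ABO cross BO × BO → 1/4 O, 3/4 B.
Rh cross +/- × +/- → 3/4 Rh+, 1/4 Rh-; so P(type B, Rh-positive) = 3/4 × 3/4 = 9/16 per child.
P(none) = (7/16)^3 = 343/4096; P(at least one) = 1 − 343/4096 = 3753/4096.

3753/4096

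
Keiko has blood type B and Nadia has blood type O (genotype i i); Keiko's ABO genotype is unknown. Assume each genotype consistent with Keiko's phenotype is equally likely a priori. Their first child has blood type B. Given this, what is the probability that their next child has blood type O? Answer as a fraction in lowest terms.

Possible genotypes: Keiko ∈ {I^B I^B, I^B i}; Nadia ∈ {i i}.
Weight each parental genotype pair by prior × P(type-B child):
  I^B I^B × i i: posterior weight 2/3; P(next child type O) = 0.
  I^B i × i i: posterior weight 1/3; P(next child type O) = 1/2.
Weighted sum = 1/6.

1/6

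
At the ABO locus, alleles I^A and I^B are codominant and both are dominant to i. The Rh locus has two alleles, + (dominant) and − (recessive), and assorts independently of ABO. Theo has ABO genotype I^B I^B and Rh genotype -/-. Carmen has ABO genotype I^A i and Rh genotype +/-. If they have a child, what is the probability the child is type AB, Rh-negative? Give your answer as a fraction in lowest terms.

1/4

ABO cross I^B I^B × I^A i → offspring phenotypes: 1/2 B, 1/2 AB.
Rh cross -/- × +/- → 1/2 Rh+, 1/2 Rh-.
Independent loci: P(type AB, Rh-negative) = 1/2 × 1/2 = 1/4.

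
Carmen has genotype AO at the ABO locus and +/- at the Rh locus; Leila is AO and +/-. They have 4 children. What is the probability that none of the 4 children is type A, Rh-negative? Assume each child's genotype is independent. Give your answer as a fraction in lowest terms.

ABO cross AO × AO → 1/4 O, 3/4 A.
Rh cross +/- × +/- → 3/4 Rh+, 1/4 Rh-; so P(type A, Rh-negative) = 3/4 × 1/4 = 3/16 per child.
P(not type A, Rh-negative) = 13/16 for one child; (13/16)^4 = 28561/65536.

28561/65536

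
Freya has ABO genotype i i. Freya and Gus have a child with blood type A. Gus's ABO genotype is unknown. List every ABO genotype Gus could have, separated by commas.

For each candidate genotype of Gus, check whether crossing it with i i can produce every observed child phenotype.
  I^A I^A → possible child types {A} ✓
  I^A I^B → possible child types {A, B} ✓
  I^A i → possible child types {O, A} ✓
  I^B I^B → possible child types {B} ✗
  I^B i → possible child types {O, B} ✗
  i i → possible child types {O} ✗

I^A I^A, I^A I^B, I^A i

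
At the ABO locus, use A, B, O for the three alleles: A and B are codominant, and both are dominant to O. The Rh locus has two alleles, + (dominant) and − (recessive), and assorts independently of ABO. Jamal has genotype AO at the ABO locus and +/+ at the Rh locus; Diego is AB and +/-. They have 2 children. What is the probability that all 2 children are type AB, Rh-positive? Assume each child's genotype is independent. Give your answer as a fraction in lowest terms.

1/16

ABO cross AO × AB → 1/2 A, 1/4 B, 1/4 AB.
Rh cross +/+ × +/- → 1 Rh+; so P(type AB, Rh-positive) = 1/4 × 1 = 1/4 per child.
All 2 independent: (1/4)^2 = 1/16.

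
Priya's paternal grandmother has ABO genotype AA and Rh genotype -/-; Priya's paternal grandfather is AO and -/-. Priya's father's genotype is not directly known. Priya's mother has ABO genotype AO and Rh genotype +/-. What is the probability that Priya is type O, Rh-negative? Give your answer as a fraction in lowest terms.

1/16

Priya's father's ABO genotype from AA × AO: 1/2 AA, 1/2 AO.
Crossing each possibility with the mother AO and summing P(type O): 1/2·0 + 1/2·1/4 = 1/8.
Similarly for Rh via the father's Rh distribution: P(Rh-) = 1/2.
Independent loci: 1/8 × 1/2 = 1/16.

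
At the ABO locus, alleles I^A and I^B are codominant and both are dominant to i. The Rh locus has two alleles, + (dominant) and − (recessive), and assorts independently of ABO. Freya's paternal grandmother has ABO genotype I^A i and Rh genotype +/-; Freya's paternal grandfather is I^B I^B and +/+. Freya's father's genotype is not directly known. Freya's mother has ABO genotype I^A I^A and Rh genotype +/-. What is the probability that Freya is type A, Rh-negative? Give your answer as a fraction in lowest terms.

Freya's father's ABO genotype from I^A i × I^B I^B: 1/2 I^A I^B, 1/2 I^B i.
Crossing each possibility with the mother I^A I^A and summing P(type A): 1/2·1/2 + 1/2·1/2 = 1/2.
Similarly for Rh via the father's Rh distribution: P(Rh-) = 1/8.
Independent loci: 1/2 × 1/8 = 1/16.

1/16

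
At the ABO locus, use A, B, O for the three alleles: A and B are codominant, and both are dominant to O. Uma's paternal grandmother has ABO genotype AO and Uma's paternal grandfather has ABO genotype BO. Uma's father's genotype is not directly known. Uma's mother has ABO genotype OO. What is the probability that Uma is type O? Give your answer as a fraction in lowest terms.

1/2

Uma's father's ABO genotype from AO × BO: 1/4 AB, 1/4 AO, 1/4 BO, 1/4 OO.
Crossing each possibility with the mother OO and summing P(type O): 1/4·0 + 1/4·1/2 + 1/4·1/2 + 1/4·1 = 1/2.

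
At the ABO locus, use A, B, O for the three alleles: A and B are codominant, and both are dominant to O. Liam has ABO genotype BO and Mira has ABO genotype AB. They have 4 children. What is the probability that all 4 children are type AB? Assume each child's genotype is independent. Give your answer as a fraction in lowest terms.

1/256

ABO cross BO × AB → 1/4 A, 1/2 B, 1/4 AB.
So P(type AB) = 1/4 per child.
All 4 independent: (1/4)^4 = 1/256.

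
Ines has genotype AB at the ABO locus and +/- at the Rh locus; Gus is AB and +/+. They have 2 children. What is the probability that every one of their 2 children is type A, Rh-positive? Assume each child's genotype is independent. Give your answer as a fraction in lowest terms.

1/16

ABO cross AB × AB → 1/4 A, 1/4 B, 1/2 AB.
Rh cross +/- × +/+ → 1 Rh+; so P(type A, Rh-positive) = 1/4 × 1 = 1/4 per child.
All 2 independent: (1/4)^2 = 1/16.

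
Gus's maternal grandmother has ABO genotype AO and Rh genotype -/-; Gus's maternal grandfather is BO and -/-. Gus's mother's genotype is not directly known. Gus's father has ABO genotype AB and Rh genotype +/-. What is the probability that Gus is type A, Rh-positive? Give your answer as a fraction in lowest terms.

Gus's mother's ABO genotype from AO × BO: 1/4 AB, 1/4 AO, 1/4 BO, 1/4 OO.
Crossing each possibility with the father AB and summing P(type A): 1/4·1/4 + 1/4·1/2 + 1/4·1/4 + 1/4·1/2 = 3/8.
Similarly for Rh via the mother's Rh distribution: P(Rh+) = 1/2.
Independent loci: 3/8 × 1/2 = 3/16.

3/16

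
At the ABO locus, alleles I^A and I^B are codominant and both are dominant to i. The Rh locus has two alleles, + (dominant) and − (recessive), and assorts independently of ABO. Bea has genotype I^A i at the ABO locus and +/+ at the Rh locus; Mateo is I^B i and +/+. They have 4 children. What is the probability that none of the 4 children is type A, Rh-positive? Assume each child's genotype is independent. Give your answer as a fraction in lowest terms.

81/256

ABO cross I^A i × I^B i → 1/4 O, 1/4 A, 1/4 B, 1/4 AB.
Rh cross +/+ × +/+ → 1 Rh+; so P(type A, Rh-positive) = 1/4 × 1 = 1/4 per child.
P(not type A, Rh-positive) = 3/4 for one child; (3/4)^4 = 81/256.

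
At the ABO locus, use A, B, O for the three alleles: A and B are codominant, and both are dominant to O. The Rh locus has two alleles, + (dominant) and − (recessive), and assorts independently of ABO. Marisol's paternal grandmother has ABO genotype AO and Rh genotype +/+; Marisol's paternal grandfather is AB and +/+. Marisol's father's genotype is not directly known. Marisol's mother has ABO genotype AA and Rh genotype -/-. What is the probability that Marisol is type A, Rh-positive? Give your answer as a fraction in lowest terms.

Marisol's father's ABO genotype from AO × AB: 1/4 AA, 1/4 AB, 1/4 AO, 1/4 BO.
Crossing each possibility with the mother AA and summing P(type A): 1/4·1 + 1/4·1/2 + 1/4·1 + 1/4·1/2 = 3/4.
Similarly for Rh via the father's Rh distribution: P(Rh+) = 1.
Independent loci: 3/4 × 1 = 3/4.

3/4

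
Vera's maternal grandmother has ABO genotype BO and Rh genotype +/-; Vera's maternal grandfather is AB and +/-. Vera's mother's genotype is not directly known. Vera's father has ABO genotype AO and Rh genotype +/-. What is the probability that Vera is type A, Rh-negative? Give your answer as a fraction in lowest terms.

3/32

Vera's mother's ABO genotype from BO × AB: 1/4 AB, 1/4 AO, 1/4 BB, 1/4 BO.
Crossing each possibility with the father AO and summing P(type A): 1/4·1/2 + 1/4·3/4 + 1/4·0 + 1/4·1/4 = 3/8.
Similarly for Rh via the mother's Rh distribution: P(Rh-) = 1/4.
Independent loci: 3/8 × 1/4 = 3/32.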